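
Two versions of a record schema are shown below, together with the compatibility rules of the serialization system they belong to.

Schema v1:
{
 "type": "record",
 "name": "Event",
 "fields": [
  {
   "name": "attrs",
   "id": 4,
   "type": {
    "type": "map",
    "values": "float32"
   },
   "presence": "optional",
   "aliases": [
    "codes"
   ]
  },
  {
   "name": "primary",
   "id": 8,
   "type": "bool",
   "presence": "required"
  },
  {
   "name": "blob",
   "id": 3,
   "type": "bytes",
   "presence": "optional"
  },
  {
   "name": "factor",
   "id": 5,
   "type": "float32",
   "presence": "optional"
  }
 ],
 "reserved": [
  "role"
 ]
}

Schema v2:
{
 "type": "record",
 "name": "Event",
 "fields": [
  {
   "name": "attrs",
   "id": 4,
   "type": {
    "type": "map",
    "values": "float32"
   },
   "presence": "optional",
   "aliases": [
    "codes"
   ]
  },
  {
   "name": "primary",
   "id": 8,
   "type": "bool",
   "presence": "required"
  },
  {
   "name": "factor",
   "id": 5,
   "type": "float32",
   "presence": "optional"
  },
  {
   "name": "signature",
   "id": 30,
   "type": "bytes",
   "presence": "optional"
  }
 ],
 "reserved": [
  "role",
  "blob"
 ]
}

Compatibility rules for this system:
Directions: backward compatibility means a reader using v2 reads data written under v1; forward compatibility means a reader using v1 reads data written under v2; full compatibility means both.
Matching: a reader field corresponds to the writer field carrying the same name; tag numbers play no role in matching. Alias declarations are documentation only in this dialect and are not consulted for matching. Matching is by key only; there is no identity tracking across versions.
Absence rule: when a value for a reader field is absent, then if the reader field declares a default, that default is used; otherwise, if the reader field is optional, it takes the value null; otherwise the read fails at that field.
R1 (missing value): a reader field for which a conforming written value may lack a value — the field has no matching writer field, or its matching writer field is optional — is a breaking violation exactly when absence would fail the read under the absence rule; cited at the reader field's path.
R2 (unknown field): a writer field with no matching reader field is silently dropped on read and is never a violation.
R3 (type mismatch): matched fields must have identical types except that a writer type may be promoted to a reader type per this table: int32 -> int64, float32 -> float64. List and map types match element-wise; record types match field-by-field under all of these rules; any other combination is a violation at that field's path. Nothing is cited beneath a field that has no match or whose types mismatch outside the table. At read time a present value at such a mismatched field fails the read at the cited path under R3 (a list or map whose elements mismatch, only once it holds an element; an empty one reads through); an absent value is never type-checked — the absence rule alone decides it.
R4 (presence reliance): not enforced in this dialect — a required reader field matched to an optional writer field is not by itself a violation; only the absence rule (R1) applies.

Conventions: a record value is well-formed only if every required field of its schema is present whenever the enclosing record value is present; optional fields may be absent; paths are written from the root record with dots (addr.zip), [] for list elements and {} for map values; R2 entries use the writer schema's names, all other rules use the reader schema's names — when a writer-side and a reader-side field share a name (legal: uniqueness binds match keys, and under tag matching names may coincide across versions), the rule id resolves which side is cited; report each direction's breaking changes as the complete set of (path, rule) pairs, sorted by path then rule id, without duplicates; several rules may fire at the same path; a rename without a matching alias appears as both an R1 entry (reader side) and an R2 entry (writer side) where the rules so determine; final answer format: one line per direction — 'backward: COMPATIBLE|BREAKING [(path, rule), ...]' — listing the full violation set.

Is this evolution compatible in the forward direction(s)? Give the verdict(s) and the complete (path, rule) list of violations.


each type pair in Event: writer, then reader
forward analysis of Event with v1 as reader and v2 as writer:
  writer optional, map<string, float32> -> map<string, float32>: reader attrs maps from writer attrs
  writer required, bool -> bool: reader primary maps from writer primary
  no writer field matches reader blob
  writer optional, float32 -> float32: reader factor maps from writer factor
  writer signature: unknown to reader
  => forward: COMPATIBLE
remaining Event differences; none change what is asked:
  removed field blob from record Event (its key "blob" joins the reserved list) -> no rule fires on it in Event's dialect; the asked verdict holds
  added field signature to record Event: optional bytes, tag 30 (in v2 it sits last) -> no rule fires on it in Event's dialect; the asked verdict holds

forward: COMPATIBLE []


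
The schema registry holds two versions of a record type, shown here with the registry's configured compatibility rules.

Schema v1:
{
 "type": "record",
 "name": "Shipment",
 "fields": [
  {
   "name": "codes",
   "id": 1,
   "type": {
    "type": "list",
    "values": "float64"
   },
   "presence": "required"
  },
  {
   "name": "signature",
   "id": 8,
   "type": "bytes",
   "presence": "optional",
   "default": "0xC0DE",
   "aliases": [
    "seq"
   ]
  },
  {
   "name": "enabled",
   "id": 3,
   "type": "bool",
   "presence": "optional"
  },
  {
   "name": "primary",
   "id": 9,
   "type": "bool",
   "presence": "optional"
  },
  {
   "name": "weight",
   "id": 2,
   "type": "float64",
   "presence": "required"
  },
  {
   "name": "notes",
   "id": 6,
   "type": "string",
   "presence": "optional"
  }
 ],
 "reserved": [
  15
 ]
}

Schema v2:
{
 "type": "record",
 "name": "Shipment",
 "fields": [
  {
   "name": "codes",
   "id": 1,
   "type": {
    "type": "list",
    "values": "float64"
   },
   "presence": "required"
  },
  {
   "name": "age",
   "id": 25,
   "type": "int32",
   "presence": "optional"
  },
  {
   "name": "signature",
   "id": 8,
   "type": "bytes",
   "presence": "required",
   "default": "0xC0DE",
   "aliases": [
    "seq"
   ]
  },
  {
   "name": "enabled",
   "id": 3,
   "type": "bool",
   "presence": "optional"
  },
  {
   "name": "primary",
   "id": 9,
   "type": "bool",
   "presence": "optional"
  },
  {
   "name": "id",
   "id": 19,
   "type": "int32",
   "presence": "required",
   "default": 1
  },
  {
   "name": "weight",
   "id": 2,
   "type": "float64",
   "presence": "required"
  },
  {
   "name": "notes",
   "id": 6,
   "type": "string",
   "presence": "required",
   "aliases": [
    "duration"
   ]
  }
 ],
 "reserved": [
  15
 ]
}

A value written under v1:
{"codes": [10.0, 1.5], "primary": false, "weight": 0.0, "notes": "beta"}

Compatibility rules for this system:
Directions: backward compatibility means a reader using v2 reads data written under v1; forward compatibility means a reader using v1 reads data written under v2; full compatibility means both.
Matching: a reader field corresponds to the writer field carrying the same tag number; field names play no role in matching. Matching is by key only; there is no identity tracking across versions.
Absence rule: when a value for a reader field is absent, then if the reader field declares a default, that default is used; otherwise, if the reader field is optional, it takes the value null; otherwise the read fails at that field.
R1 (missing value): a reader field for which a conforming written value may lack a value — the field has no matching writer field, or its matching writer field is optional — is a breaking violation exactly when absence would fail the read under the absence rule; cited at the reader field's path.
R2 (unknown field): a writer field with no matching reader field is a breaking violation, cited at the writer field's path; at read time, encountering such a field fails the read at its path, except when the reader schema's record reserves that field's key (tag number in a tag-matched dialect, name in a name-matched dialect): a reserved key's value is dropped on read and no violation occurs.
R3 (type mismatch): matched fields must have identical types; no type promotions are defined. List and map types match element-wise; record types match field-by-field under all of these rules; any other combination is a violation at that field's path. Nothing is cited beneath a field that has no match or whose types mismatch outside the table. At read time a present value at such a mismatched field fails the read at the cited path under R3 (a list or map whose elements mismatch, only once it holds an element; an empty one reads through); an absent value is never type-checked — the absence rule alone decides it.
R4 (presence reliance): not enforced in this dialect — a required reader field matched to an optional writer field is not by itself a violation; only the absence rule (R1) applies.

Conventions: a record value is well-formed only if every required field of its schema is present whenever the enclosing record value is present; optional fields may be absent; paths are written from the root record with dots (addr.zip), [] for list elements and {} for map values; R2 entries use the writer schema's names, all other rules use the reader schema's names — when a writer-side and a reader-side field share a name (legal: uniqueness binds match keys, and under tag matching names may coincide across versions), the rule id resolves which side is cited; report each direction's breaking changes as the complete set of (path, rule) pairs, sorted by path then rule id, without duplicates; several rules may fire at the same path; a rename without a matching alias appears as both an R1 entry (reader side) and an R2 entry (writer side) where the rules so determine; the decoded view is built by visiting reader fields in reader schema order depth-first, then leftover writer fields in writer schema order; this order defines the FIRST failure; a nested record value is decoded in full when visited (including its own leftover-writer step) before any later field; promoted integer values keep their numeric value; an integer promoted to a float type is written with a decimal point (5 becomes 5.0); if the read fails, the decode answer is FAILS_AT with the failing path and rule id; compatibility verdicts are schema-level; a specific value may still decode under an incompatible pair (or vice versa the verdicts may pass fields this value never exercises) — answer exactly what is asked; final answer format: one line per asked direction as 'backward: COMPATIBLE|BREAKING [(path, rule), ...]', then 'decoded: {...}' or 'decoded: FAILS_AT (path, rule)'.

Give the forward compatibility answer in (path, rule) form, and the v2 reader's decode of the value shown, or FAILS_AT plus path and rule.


in Shipment below, arrows point writer -> reader
forward pass over Shipment, reader schema v1, writer schema v2:
  codes: paired with writer codes (list<float64> -> list<float64>; writer required)
  signature: paired with writer signature (bytes -> bytes; writer required)
  enabled: paired with writer enabled (bool -> bool; writer optional)
  primary: paired with writer primary (bool -> bool; writer optional)
  weight: paired with writer weight (float64 -> float64; writer required)
  notes: paired with writer notes (string -> string; writer required)
  age (writer side), unknown to reader
  id (writer side), unknown to reader
  violation R2 at age
  violation R2 at id
  => forward: BREAKING (2)
decoding the Shipment value with the v2 reader:
  codes := [10.0, 1.5]
  age := null (not supplied -> null)
  signature := 0xC0DE (no value, default fills)
  enabled := null (not supplied -> null)
  primary := false
  id := 1 (no value, default fills)
  weight := 0.0
  notes := "beta"
  => decoded: {"codes": [10.0, 1.5], "age": null, "signature": 0xC0DE, "enabled": null, "primary": false, "id": 1, "weight": 0.0, "notes": "beta"}
the other Shipment changes do not affect what is asked:
  field signature in record Shipment: optional changed to required -> inert for the asked Shipment verdict: nothing fires
  field notes in record Shipment: optional changed to required -> fires only in the backward direction of Shipment, which is not asked here

forward: BREAKING [(age, R2), (id, R2)]; decoded: {"codes": [10.0, 1.5], "age": null, "signature": 0xC0DE, "enabled": null, "primary": false, "id": 1, "weight": 0.0, "notes": "beta"}


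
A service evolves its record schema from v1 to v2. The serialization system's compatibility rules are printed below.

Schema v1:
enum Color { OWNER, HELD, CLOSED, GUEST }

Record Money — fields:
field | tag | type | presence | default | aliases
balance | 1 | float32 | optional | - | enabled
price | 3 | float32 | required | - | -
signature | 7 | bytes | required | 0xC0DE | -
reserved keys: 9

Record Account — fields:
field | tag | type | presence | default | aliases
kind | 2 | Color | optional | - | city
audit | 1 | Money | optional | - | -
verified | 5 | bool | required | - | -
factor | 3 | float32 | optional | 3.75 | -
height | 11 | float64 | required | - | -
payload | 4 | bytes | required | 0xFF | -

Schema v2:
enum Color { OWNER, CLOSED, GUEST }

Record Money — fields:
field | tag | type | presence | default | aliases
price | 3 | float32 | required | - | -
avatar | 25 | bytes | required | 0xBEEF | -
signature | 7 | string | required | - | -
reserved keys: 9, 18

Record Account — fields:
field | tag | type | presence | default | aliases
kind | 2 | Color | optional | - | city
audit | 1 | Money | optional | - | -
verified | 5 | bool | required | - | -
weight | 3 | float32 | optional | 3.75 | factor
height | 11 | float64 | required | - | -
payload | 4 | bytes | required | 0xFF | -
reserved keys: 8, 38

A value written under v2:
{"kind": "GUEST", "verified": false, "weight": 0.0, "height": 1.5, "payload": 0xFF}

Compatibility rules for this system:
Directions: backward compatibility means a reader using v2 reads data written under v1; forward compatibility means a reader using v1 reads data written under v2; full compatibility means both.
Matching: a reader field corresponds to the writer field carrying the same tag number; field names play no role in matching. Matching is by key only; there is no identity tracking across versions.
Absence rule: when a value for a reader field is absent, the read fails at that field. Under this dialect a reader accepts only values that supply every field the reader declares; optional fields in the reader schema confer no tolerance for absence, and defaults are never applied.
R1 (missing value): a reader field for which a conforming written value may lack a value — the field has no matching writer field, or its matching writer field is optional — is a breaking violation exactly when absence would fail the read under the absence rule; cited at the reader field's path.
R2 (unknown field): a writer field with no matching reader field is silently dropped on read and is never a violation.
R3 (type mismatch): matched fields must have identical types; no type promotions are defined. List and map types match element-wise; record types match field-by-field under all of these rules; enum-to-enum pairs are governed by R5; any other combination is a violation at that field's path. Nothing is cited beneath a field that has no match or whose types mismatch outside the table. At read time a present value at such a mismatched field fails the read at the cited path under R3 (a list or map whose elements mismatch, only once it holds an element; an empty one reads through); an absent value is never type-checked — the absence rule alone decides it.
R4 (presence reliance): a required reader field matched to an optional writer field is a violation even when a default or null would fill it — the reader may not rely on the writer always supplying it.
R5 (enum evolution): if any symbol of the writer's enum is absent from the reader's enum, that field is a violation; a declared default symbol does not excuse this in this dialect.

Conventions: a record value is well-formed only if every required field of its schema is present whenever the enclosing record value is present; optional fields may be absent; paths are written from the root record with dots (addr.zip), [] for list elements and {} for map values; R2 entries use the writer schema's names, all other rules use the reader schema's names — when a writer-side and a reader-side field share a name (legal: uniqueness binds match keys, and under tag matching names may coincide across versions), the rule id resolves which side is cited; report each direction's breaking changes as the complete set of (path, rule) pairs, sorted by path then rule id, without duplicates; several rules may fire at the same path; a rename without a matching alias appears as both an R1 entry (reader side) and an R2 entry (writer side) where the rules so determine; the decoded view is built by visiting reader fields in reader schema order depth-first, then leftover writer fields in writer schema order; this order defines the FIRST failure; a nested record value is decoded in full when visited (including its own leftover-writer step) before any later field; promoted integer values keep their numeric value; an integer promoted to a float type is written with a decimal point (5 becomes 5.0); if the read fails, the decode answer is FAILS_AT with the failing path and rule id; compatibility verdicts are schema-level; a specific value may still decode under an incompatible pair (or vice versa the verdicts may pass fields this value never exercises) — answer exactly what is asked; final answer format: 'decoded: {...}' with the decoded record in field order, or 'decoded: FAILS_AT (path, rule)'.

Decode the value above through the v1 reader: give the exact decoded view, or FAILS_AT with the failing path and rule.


decoded: FAILS_AT (audit, R1)

in Account below, arrows point writer -> reader
decode walk for Account under reader schema v1:
  kind := "GUEST"
  read fails at audit under R1 (no fill)
  => FAILS_AT (audit, R1)
the rest of the Account diff is inert for this question:
  field signature in record Money: type bytes changed to string (its default is dropped) -> changes Account's schema-level verdicts only — the decode of this value is the same
  renamed field factor to weight in record Account (alias factor declared on the renamed field) -> changes Account's schema-level verdicts only — the decode of this value is the same
  removed field balance from record Money -> changes Account's schema-level verdicts only — the decode of this value is the same
  added field avatar to record Money: required bytes, tag 25, default 0xBEEF (in v2 it sits immediately before signature) -> changes Account's schema-level verdicts only — the decode of this value is the same
  enum Color (field kind in record Account): symbol HELD removed -> changes Account's schema-level verdicts only — the decode of this value is the same


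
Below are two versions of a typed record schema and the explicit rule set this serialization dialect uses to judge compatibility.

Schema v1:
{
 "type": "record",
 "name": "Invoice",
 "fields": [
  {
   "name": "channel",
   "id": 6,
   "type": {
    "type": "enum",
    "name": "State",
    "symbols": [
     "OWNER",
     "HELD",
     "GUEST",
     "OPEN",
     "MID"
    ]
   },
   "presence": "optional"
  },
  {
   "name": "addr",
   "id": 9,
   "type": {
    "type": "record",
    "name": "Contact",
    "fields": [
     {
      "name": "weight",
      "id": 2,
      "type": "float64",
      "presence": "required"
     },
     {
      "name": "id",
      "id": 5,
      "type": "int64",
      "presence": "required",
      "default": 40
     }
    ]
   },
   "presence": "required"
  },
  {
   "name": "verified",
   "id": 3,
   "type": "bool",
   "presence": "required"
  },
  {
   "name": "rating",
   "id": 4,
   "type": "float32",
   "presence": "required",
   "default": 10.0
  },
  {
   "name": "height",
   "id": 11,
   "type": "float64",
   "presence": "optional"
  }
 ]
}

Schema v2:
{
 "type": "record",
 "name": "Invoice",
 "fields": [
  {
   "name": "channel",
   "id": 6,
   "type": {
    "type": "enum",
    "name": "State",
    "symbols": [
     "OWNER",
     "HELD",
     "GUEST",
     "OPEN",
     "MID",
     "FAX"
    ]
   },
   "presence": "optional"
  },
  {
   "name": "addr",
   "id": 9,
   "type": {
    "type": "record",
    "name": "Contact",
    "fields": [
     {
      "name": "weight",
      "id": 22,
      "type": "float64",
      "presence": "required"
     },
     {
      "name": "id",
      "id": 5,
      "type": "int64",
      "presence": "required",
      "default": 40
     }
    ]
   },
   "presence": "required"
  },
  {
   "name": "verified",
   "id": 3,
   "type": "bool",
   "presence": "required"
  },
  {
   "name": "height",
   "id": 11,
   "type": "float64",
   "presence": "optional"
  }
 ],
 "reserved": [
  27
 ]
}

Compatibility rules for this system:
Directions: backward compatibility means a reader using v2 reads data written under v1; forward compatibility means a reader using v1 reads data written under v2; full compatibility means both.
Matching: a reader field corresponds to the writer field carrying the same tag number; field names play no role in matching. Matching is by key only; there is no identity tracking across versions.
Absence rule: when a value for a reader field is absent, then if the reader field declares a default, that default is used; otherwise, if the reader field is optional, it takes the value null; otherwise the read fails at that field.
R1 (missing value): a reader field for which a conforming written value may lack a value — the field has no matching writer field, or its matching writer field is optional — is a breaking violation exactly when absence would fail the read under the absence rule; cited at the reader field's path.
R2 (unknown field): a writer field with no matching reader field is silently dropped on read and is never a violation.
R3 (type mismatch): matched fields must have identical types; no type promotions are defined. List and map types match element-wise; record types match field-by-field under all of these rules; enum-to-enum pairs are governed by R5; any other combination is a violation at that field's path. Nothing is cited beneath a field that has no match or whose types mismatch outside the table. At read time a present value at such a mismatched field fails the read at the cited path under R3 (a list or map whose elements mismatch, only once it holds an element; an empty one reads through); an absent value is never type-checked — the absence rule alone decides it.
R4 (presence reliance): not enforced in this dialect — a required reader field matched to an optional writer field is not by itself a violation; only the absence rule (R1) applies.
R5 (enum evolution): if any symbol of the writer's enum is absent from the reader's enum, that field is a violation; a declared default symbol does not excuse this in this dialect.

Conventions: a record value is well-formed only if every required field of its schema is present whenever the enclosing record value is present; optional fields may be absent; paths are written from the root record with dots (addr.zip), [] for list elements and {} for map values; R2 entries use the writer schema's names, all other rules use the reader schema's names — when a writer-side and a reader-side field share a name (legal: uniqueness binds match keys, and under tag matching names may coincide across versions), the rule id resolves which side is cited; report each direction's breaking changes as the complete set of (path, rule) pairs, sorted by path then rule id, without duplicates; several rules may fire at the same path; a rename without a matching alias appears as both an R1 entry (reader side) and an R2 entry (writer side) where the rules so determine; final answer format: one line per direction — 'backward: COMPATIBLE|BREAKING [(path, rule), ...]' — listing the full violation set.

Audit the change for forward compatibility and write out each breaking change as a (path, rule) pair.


forward: BREAKING [(addr.weight, R1), (channel, R5)]

each type pair in Invoice: writer, then reader
forward pass over Invoice, reader schema v1, writer schema v2:
  channel: State -> State, writer optional; from channel
  addr: Contact -> Contact, writer required; from addr
  verified: bool -> bool, writer required; from verified
  rating has no writer counterpart
  height: float64 -> float64, writer optional; from height
  addr.weight has no writer counterpart
  addr.id: int64 -> int64, writer required; from addr.id
  leftover writer field: addr.weight
  violation R1 at addr.weight
  violation R5 at channel
  => 2 violation(s): forward is BREAKING for Invoice
diffs on Invoice not affecting the asked answer:
  removed field rating from record Invoice -> no rule fires on it in Invoice's dialect; the asked verdict holds


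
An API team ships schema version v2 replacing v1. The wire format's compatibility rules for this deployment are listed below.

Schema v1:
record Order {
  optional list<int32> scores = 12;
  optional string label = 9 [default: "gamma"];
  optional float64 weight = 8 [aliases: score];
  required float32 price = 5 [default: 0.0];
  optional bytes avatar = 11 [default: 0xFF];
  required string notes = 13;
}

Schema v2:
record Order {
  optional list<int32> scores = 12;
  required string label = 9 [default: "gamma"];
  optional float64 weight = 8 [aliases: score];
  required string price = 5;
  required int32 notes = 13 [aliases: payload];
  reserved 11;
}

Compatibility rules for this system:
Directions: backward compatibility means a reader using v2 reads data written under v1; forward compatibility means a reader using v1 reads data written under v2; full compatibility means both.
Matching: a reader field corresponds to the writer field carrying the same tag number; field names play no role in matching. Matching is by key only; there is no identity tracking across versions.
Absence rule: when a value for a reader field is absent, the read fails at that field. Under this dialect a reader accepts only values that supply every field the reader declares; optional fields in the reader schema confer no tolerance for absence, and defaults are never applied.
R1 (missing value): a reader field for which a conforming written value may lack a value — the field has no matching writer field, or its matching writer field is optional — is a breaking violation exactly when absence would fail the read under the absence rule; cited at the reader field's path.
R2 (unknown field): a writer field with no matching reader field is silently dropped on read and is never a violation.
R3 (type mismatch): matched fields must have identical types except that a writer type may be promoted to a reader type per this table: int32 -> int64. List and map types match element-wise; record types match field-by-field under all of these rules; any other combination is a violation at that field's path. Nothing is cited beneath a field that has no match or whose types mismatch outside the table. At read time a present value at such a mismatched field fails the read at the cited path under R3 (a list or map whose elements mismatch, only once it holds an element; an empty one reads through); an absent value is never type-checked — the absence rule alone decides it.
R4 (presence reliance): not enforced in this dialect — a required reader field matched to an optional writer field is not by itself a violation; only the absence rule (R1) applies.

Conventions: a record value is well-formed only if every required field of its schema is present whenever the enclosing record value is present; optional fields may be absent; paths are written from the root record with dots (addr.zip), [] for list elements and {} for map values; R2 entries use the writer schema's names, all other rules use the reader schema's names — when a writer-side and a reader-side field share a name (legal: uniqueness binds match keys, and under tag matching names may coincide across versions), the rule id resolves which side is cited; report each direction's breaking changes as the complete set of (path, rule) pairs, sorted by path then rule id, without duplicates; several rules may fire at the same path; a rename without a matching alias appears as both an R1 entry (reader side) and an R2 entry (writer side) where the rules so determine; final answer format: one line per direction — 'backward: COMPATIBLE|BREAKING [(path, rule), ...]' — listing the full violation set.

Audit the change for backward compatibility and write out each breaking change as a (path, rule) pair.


arrows below run writer -> reader for Order
backward on Order — v2 reading data written by v1:
  writer optional, list<int32> -> list<int32>: reader scores maps from writer scores
  writer optional, string -> string: reader label maps from writer label
  writer optional, float64 -> float64: reader weight maps from writer weight
  writer required, float32 -> string: reader price maps from writer price
  writer required, string -> int32: reader notes maps from writer notes
  writer field avatar has no reader counterpart
  breaking: (label, R1)
  breaking: (notes, R3)
  breaking: (price, R3)
  breaking: (scores, R1)
  breaking: (weight, R1)
  => backward verdict for Order: BREAKING, 5 violation(s)
the other Order changes do not affect what is asked:
  field label in record Order: optional changed to required -> fires only in the forward direction of Order, which is not asked here

backward: BREAKING [(label, R1), (notes, R3), (price, R3), (scores, R1), (weight, R1)]


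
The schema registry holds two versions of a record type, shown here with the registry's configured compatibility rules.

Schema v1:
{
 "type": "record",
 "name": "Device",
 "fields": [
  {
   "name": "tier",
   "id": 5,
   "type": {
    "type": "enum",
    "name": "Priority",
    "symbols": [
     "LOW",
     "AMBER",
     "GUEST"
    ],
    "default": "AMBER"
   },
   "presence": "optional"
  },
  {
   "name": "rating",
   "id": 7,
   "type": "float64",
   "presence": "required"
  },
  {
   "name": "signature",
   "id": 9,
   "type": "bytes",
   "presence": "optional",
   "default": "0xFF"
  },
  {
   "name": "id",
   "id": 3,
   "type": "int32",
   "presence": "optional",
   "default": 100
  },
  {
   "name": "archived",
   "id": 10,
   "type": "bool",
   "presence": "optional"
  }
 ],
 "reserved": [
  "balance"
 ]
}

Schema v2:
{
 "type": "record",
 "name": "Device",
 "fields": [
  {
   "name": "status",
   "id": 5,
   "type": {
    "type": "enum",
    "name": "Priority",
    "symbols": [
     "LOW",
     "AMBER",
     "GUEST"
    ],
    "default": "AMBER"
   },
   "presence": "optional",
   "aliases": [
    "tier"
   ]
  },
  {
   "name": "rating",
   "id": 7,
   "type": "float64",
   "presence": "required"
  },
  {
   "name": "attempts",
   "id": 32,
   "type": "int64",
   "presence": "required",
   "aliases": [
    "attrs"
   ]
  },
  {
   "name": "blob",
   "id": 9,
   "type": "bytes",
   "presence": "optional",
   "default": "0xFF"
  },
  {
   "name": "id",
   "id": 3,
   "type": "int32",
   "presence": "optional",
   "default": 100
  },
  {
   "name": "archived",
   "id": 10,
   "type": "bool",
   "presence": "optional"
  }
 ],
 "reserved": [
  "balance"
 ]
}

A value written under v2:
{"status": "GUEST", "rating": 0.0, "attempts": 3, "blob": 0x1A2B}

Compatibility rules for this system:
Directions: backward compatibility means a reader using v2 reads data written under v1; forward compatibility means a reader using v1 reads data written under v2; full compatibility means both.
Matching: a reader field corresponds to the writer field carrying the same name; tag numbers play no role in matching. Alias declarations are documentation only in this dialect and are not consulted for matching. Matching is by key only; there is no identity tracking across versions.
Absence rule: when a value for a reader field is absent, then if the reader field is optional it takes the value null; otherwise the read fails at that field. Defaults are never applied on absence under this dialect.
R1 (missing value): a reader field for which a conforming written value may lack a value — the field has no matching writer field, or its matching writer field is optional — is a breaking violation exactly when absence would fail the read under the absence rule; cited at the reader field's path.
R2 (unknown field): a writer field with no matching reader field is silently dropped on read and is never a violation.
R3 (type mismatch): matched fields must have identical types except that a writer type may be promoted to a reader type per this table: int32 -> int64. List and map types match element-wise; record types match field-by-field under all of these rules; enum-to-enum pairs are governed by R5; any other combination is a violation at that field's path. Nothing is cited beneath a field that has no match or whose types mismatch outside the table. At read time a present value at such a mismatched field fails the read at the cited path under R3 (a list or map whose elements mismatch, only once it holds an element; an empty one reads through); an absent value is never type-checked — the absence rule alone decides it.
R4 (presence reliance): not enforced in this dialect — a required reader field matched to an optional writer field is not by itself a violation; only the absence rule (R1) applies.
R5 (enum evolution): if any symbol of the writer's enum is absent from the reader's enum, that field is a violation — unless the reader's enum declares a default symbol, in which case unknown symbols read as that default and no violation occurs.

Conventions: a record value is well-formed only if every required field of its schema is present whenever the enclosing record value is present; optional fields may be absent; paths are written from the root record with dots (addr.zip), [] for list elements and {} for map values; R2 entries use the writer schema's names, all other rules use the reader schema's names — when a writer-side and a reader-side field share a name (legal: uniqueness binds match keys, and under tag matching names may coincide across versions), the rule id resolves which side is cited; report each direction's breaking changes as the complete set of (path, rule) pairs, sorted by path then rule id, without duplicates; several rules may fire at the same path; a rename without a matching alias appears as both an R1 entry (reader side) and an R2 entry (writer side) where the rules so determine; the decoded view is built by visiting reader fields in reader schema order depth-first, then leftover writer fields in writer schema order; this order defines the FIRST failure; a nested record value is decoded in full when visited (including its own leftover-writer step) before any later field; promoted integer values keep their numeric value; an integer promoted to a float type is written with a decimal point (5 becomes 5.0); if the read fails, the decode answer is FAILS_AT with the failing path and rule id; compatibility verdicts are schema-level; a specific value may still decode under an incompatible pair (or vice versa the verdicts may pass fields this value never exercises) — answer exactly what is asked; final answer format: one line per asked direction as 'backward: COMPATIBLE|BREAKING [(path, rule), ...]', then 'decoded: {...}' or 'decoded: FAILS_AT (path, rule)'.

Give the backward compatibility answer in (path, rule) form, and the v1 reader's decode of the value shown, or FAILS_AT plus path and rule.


backward: BREAKING [(attempts, R1)]; decoded: {"tier": null, "rating": 0.0, "signature": null, "id": null, "archived": null}

in Device below, arrows point writer -> reader
backward analysis of Device with v2 as reader and v1 as writer:
  status: no writer-side match
  rating: float64 -> float64, writer required; from rating
  attempts: no writer-side match
  blob: no writer-side match
  id: int32 -> int32, writer optional; from id
  archived: bool -> bool, writer optional; from archived
  writer tier: unknown to reader
  writer signature: unknown to reader
  violation R1 at attempts
  => backward verdict for Device: BREAKING, 1 violation(s)
decode (reader v1):
  tier := null (not supplied -> null)
  rating := 0.0
  signature := null (not supplied -> null)
  id := null (not supplied -> null)
  archived := null (not supplied -> null)
  writer status: unmatched, discarded
  writer attempts: unmatched, discarded
  writer blob: unmatched, discarded
  => decoded: {"tier": null, "rating": 0.0, "signature": null, "id": null, "archived": null}


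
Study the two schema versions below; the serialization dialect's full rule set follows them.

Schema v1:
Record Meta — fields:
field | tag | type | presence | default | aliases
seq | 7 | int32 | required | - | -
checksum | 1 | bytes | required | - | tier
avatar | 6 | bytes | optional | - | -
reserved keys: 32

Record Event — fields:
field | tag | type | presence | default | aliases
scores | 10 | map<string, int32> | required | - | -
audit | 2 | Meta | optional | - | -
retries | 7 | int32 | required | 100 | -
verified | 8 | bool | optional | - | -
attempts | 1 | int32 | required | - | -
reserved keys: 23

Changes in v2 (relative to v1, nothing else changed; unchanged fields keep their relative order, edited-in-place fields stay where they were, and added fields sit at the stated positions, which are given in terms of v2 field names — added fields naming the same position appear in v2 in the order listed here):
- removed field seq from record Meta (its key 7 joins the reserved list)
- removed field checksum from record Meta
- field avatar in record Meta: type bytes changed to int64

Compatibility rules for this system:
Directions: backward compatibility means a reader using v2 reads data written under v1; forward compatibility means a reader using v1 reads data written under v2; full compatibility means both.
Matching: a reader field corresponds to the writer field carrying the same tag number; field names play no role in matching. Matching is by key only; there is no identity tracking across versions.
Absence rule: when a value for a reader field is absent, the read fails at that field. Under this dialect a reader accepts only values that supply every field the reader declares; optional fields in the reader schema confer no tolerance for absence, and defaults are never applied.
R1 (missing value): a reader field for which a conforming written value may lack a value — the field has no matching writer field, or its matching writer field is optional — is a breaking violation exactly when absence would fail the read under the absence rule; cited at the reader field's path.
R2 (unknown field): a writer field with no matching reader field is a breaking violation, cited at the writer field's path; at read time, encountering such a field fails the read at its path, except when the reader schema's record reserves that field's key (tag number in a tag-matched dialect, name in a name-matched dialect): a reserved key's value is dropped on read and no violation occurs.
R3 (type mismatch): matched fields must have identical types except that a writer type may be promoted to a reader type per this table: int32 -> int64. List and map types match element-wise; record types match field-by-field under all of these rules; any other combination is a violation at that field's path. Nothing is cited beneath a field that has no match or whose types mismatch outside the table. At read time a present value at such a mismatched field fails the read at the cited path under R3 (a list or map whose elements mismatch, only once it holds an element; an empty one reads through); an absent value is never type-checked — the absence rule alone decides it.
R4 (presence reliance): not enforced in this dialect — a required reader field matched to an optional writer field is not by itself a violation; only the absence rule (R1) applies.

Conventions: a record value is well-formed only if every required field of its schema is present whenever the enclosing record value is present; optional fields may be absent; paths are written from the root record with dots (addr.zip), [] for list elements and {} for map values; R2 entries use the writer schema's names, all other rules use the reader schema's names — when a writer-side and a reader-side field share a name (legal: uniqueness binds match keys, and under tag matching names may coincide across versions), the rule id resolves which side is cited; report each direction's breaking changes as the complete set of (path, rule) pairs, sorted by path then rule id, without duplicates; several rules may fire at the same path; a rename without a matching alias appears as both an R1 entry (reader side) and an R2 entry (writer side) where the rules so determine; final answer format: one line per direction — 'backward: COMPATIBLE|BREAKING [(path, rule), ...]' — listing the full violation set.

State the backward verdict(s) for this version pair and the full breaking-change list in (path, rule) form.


arrows below run writer -> reader for Event
backward pass over Event, reader schema v2, writer schema v1:
  scores: paired with writer scores (map<string, int32> -> map<string, int32>; writer required)
  audit: paired with writer audit (Meta -> Meta; writer optional)
  retries: paired with writer retries (int32 -> int32; writer required)
  verified: paired with writer verified (bool -> bool; writer optional)
  attempts: paired with writer attempts (int32 -> int32; writer required)
  audit.avatar: paired with writer audit.avatar (bytes -> int64; writer optional)
  audit.seq (writer side), unknown to reader
  audit.checksum (writer side), unknown to reader
  R1 fires at audit
  R1 fires at audit.avatar
  R3 fires at audit.avatar
  R2 fires at audit.checksum
  R1 fires at verified
  backward on Event therefore BREAKING (5)
remaining Event differences; none change what is asked:
  removed field seq from record Meta (its key 7 joins the reserved list) -> fires only in the forward direction of Event, which is not asked here

backward: BREAKING [(audit, R1), (audit.avatar, R1), (audit.avatar, R3), (audit.checksum, R2), (verified, R1)]
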